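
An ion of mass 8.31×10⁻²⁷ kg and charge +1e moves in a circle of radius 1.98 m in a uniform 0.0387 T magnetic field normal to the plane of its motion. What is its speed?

From |q|vB = mv²/r, v = |q|Br/m.
v = (1.602×10⁻¹⁹)(0.0387)(1.98)/8.31×10⁻²⁷ ≈ 1.48×10⁶ m/s.

v ≈ 1.48×10⁶ m/s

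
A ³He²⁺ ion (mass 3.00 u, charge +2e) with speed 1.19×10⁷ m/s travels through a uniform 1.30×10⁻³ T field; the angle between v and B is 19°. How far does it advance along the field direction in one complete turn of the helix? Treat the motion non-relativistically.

p ≈ 846 m

v∥ = v cosθ = 1.19×10⁷·cos19° ≈ 1.125×10⁷ m/s.
T = 2πm/(|q|B) = 2π(4.983×10⁻²⁷)/((3.204×10⁻¹⁹)(1.30×10⁻³)) ≈ 7.517×10⁻⁵ s.
pitch = v∥ T = (1.125×10⁷)(7.517×10⁻⁵) ≈ 846 m.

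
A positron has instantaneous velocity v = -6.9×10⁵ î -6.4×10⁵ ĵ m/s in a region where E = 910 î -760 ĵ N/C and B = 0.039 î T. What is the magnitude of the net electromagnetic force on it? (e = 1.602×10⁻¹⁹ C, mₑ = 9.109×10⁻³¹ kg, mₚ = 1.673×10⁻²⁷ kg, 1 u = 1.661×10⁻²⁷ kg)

|F| ≈ 4.00×10⁻¹⁵ N

v×B = (0, 0, 2.50×10⁴) N/C.
E + v×B = (910, -760, 2.50×10⁴) N/C.
F = q(E + v×B) = (1.602×10⁻¹⁹ C)·(910, -760, 2.50×10⁴) = (1.46×10⁻¹⁶, -1.22×10⁻¹⁶, 4.00×10⁻¹⁵) N.
|F| = 4.00×10⁻¹⁵ N.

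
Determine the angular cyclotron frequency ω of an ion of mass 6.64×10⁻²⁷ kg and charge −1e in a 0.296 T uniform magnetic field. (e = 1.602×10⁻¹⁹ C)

ω = |q|B/m.
ω = (1.602×10⁻¹⁹)(0.296)/6.64×10⁻²⁷ ≈ 7.14×10⁶ rad/s.

ω ≈ 7.14×10⁶ rad/s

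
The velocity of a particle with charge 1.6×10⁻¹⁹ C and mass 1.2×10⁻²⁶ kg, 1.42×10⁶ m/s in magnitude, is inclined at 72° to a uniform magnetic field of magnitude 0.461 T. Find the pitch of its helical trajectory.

p ≈ 0.449 m

v∥ = v cosθ = 1.42×10⁶·cos72° ≈ 4.388×10⁵ m/s.
T = 2πm/(|q|B) = 2π(1.2×10⁻²⁶)/((1.6×10⁻¹⁹)(0.461)) ≈ 1.022×10⁻⁶ s.
pitch = v∥ T = (4.388×10⁵)(1.022×10⁻⁶) ≈ 0.449 m.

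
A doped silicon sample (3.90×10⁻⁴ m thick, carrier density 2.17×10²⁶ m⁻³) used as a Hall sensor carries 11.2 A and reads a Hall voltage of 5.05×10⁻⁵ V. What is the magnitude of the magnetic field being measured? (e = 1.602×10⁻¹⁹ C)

B ≈ 0.0611 T

From V_H = IB/(n e t), B = V_H n e t / I.
B = (5.05×10⁻⁵)(2.17×10²⁶)(1.602×10⁻¹⁹)(3.90×10⁻⁴)/11.2 ≈ 0.0611 T.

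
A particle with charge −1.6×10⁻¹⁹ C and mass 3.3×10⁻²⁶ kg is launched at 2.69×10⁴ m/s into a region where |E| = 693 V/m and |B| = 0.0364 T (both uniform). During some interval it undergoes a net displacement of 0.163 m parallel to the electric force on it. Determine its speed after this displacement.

v_f ≈ 4.26×10⁴ m/s

B does no work; ΔKE = |q|E d.
½mv_f² = ½mv₀² + |q|Ed = ½(3.3×10⁻²⁶)(2.69×10⁴)² + (1.6×10⁻¹⁹)(693)(0.163) ≈ 1.194×10⁻¹⁷ J + 1.807×10⁻¹⁷ J ≈ 3.001×10⁻¹⁷ J.
v_f = √(2·3.001×10⁻¹⁷/3.3×10⁻²⁶) ≈ 4.26×10⁴ m/s.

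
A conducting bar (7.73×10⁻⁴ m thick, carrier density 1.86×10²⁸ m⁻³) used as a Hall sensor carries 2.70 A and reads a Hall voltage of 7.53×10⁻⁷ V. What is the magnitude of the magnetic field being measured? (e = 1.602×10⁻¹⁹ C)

B ≈ 0.642 T

From V_H = IB/(n e t), B = V_H n e t / I.
B = (7.53×10⁻⁷)(1.86×10²⁸)(1.602×10⁻¹⁹)(7.73×10⁻⁴)/2.70 ≈ 0.642 T.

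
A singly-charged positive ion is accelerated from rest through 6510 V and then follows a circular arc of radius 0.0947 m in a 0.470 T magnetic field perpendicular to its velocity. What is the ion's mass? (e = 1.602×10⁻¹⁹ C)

Combine |q|V = ½mv² and r = mv/(|q|B): eliminate v to get m = qB²r²/(2V).
m = (1.602×10⁻¹⁹)(0.470)²(0.0947)²/(2·6510) ≈ 2.44×10⁻²⁶ kg.

m ≈ 2.44×10⁻²⁶ kg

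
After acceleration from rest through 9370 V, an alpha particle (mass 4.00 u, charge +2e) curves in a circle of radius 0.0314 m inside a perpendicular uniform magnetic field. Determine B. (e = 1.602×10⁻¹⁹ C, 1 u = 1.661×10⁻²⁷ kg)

v = √(2|q|V/m) = √(2·3.204×10⁻¹⁹·9370/6.644×10⁻²⁷) ≈ 9.506×10⁵ m/s.
B = mv/(|q|r) = (6.644×10⁻²⁷)(9.506×10⁵)/((3.204×10⁻¹⁹)(0.0314)) ≈ 0.628 T.

B ≈ 0.628 T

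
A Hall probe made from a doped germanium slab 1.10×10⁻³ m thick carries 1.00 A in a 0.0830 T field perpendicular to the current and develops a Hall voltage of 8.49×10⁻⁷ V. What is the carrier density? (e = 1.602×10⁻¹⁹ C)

From V_H = IB/(n e t), n = IB/(V_H e t).
n = (1.00)(0.0830)/((8.49×10⁻⁷)(1.602×10⁻¹⁹)(1.10×10⁻³)) ≈ 5.55×10²⁶ m⁻³.

n ≈ 5.55×10²⁶ m⁻³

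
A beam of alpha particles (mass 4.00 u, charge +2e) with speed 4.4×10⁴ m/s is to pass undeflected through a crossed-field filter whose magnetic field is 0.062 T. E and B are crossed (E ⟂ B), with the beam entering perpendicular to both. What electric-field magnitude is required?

E = 2700 V/m

For straight-line motion qE = qvB, so E = vB.
E = 4.4×10⁴ × 0.062 = 2700 V/m.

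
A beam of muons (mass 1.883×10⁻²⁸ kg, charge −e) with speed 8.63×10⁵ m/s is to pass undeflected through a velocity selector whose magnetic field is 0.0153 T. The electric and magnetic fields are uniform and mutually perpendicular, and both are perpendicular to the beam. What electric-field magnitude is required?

For straight-line motion qE = qvB, so E = vB.
E = 8.63×10⁵ × 0.0153 = 1.32×10⁴ V/m.

E = 1.32×10⁴ V/m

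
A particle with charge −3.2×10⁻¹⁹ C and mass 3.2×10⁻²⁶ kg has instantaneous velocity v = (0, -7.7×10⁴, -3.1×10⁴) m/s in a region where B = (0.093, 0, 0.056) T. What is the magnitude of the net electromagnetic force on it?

v×B = (-4310, -2880, 7160) N/C.
F = q v×B = (−3.2×10⁻¹⁹ C)·(-4310, -2880, 7160) = (1.38×10⁻¹⁵, 9.23×10⁻¹⁶, -2.29×10⁻¹⁵) N.
|F| = 2.83×10⁻¹⁵ N.

|F| ≈ 2.83×10⁻¹⁵ N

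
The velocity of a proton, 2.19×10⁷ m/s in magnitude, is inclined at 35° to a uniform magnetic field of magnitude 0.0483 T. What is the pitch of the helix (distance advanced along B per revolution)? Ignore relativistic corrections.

v∥ = v cosθ = 2.19×10⁷·cos35° ≈ 1.794×10⁷ m/s.
T = 2πm/(|q|B) = 2π(1.673×10⁻²⁷)/((1.602×10⁻¹⁹)(0.0483)) ≈ 1.359×10⁻⁶ s.
pitch = v∥ T = (1.794×10⁷)(1.359×10⁻⁶) ≈ 24.4 m.

p ≈ 24.4 m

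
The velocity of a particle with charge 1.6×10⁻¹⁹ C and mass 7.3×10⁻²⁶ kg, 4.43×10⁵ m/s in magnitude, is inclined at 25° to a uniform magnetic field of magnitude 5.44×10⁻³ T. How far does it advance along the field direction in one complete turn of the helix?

v∥ = v cosθ = 4.43×10⁵·cos25° ≈ 4.015×10⁵ m/s.
T = 2πm/(|q|B) = 2π(7.3×10⁻²⁶)/((1.6×10⁻¹⁹)(5.44×10⁻³)) ≈ 5.270×10⁻⁴ s.
pitch = v∥ T = (4.015×10⁵)(5.270×10⁻⁴) ≈ 212 m.

p ≈ 212 m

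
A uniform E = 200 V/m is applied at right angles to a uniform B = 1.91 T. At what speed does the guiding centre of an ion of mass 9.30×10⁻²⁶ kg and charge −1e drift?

The steady drift has the magnetic force balancing the electric force, so v_d = E/B.
v_d = 200/1.91 = 105 m/s.

v_d ≈ 105 m/s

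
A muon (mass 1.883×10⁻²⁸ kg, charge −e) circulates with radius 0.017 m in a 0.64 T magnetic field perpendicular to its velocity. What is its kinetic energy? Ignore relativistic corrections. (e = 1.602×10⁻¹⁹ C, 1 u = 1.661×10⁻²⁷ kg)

KE ≈ 5.0×10⁴ eV

v = |q|Br/m, then KE = ½mv² = (qBr)²/(2m).
v = (1.602×10⁻¹⁹)(0.64)(0.017)/1.883×10⁻²⁸ ≈ 9.256×10⁶ m/s.
KE = ½(1.883×10⁻²⁸)(9.256×10⁶)² ≈ 8.1×10⁻¹⁵ J = 5.0×10⁴ eV.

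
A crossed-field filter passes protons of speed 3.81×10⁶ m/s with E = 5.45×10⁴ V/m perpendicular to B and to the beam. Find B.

Balance of forces in the selector: qE = qvB ⇒ B = E/v.
B = 5.45×10⁴/3.81×10⁶ = 0.0143 T.

B = 0.0143 T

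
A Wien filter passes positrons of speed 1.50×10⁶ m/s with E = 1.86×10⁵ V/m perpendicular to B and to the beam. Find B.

B = 0.124 T

Balance of forces in the selector: qE = qvB ⇒ B = E/v.
B = 1.86×10⁵/1.50×10⁶ = 0.124 T.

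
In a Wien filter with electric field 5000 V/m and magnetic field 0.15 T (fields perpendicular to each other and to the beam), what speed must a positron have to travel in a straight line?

For undeflected motion the electric and magnetic forces balance: qE = qvB.
v = E/B = 5000/0.15 = 3.3×10⁴ m/s.
The result is independent of the particle's charge and mass.

v = 3.3×10⁴ m/s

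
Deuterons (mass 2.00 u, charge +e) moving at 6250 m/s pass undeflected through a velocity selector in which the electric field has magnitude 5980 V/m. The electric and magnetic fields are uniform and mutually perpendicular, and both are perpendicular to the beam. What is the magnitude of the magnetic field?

Balance of forces in the selector: qE = qvB ⇒ B = E/v.
B = 5980/6250 = 0.957 T.

B = 0.957 T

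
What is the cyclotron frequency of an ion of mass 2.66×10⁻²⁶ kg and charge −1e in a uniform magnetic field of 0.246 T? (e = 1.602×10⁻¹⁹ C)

f ≈ 2.36×10⁵ Hz

f = |q|B/(2πm).
f = (1.602×10⁻¹⁹)(0.246)/(2π·2.66×10⁻²⁶) ≈ 2.36×10⁵ Hz.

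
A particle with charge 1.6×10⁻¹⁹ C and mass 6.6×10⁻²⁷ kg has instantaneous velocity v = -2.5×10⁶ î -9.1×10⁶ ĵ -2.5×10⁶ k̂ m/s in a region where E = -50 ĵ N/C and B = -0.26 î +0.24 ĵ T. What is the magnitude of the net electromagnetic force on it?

|F| ≈ 4.95×10⁻¹³ N

v×B = (6.00×10⁵, 6.50×10⁵, -2.97×10⁶) N/C.
E + v×B = (6.00×10⁵, 6.50×10⁵, -2.97×10⁶) N/C.
F = q(E + v×B) = (1.6×10⁻¹⁹ C)·(6.00×10⁵, 6.50×10⁵, -2.97×10⁶) = (9.60×10⁻¹⁴, 1.04×10⁻¹³, -4.75×10⁻¹³) N.
|F| = 4.95×10⁻¹³ N.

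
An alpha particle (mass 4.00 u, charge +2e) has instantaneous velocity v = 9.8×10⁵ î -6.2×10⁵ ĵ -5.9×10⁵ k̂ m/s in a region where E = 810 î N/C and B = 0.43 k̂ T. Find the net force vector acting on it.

F ≈ (-8.52×10⁻¹⁴, -1.35×10⁻¹³, 0) N

v×B = (-2.67×10⁵, -4.21×10⁵, 0) N/C.
E + v×B = (-2.66×10⁵, -4.21×10⁵, 0) N/C.
F = q(E + v×B) = (3.204×10⁻¹⁹ C)·(-2.66×10⁵, -4.21×10⁵, 0) = (-8.52×10⁻¹⁴, -1.35×10⁻¹³, 0) N.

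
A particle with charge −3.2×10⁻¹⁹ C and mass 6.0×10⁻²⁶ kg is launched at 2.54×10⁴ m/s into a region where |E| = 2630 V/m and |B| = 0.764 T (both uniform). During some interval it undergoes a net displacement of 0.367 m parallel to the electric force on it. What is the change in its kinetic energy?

ΔKE ≈ 3.09×10⁻¹⁶ J

The magnetic force is always ⟂ v and does no work; only the electric force changes KE.
ΔKE = F_E · d = |q|E d = (3.2×10⁻¹⁹)(2630)(0.367) ≈ 3.09×10⁻¹⁶ J.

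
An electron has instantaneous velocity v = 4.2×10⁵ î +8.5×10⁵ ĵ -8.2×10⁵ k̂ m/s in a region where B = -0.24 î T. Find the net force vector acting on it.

F ≈ (0, -3.15×10⁻¹⁴, -3.27×10⁻¹⁴) N

v×B = (0, 1.97×10⁵, 2.04×10⁵) N/C.
F = q v×B = (−1.602×10⁻¹⁹ C)·(0, 1.97×10⁵, 2.04×10⁵) = (0, -3.15×10⁻¹⁴, -3.27×10⁻¹⁴) N.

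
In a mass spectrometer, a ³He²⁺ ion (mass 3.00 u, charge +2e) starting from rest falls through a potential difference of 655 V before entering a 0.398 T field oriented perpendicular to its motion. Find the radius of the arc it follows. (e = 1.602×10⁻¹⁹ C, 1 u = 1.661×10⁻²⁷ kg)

Acceleration: |q|V = ½mv² ⇒ v = √(2|q|V/m) = √(2·3.204×10⁻¹⁹·655/4.983×10⁻²⁷) ≈ 2.902×10⁵ m/s.
In the field: r = mv/(|q|B) = (4.983×10⁻²⁷)(2.902×10⁵)/((3.204×10⁻¹⁹)(0.398)) ≈ 0.0113 m.

r ≈ 0.0113 m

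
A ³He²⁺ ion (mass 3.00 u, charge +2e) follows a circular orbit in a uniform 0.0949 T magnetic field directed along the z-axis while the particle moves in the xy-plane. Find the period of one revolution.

The cyclotron period depends only on m, q, B: T = 2πm/(|q|B).
T = 2π(4.983×10⁻²⁷)/((3.204×10⁻¹⁹)(0.0949)) ≈ 1.03×10⁻⁶ s.

T ≈ 1.03×10⁻⁶ s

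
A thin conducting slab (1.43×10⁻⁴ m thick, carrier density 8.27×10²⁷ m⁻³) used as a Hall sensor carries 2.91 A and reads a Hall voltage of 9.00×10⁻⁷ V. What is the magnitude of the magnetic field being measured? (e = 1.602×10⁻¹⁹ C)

From V_H = IB/(n e t), B = V_H n e t / I.
B = (9.00×10⁻⁷)(8.27×10²⁷)(1.602×10⁻¹⁹)(1.43×10⁻⁴)/2.91 ≈ 0.0586 T.

B ≈ 0.0586 T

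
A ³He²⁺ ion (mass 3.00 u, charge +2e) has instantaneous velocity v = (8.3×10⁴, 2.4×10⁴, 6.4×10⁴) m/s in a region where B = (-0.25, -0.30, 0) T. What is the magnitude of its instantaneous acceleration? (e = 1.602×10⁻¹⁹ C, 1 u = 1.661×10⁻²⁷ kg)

v×B = (1.92×10⁴, -1.60×10⁴, -1.89×10⁴) N/C.
F = q v×B = (3.204×10⁻¹⁹ C)·(1.92×10⁴, -1.60×10⁴, -1.89×10⁴) = (6.15×10⁻¹⁵, -5.13×10⁻¹⁵, -6.06×10⁻¹⁵) N.
|a| = |F|/m = 1.004×10⁻¹⁴/4.983×10⁻²⁷ ≈ 2.01×10¹² m/s².

|a| ≈ 2.01×10¹² m/s²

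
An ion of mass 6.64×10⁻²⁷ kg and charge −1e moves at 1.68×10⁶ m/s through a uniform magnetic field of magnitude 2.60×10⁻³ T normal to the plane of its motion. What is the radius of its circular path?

The magnetic force provides the centripetal force: |q|vB = mv²/r.
r = mv/(|q|B) = (6.64×10⁻²⁷)(1.68×10⁶)/((1.602×10⁻¹⁹)(2.60×10⁻³)) ≈ 26.8 m.

r ≈ 26.8 m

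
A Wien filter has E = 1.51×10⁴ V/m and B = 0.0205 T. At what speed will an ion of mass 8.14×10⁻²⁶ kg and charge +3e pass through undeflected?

For undeflected motion the electric and magnetic forces balance: qE = qvB.
v = E/B = 1.51×10⁴/0.0205 = 7.37×10⁵ m/s.

v = 7.37×10⁵ m/s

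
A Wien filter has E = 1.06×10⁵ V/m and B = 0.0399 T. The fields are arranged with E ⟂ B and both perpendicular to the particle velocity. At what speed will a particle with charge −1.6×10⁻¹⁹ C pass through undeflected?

v = 2.66×10⁶ m/s

Straight-line motion ⇒ electric and magnetic forces cancel, so E = vB.
v = E/B = 1.06×10⁵/0.0399 = 2.66×10⁶ m/s.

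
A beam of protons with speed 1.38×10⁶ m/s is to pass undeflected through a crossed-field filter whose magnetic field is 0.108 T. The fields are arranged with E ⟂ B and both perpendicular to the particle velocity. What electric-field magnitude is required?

E = 1.49×10⁵ V/m

For straight-line motion qE = qvB, so E = vB.
E = 1.38×10⁶ × 0.108 = 1.49×10⁵ V/m.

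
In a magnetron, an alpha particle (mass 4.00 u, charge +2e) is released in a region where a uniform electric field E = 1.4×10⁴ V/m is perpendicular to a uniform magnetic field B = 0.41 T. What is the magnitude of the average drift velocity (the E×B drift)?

v_d ≈ 3.4×10⁴ m/s

The steady drift has the magnetic force balancing the electric force, so v_d = E/B.
v_d = 1.4×10⁴/0.41 = 3.4×10⁴ m/s.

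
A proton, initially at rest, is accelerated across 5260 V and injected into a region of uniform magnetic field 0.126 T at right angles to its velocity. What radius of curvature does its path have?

r ≈ 0.0832 m

Acceleration: |q|V = ½mv² ⇒ v = √(2|q|V/m) = √(2·1.602×10⁻¹⁹·5260/1.673×10⁻²⁷) ≈ 1.004×10⁶ m/s.
In the field: r = mv/(|q|B) = (1.673×10⁻²⁷)(1.004×10⁶)/((1.602×10⁻¹⁹)(0.126)) ≈ 0.0832 m.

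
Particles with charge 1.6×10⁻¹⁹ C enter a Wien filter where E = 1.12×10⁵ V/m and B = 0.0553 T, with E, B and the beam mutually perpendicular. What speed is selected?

v = 2.03×10⁶ m/s

Straight-line motion ⇒ electric and magnetic forces cancel, so E = vB.
v = E/B = 1.12×10⁵/0.0553 = 2.03×10⁶ m/s.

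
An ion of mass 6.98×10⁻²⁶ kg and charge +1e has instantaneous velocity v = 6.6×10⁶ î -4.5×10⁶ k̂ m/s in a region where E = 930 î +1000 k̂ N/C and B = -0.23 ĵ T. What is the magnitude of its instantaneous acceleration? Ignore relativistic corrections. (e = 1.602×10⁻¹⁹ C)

v×B = (-1.04×10⁶, 0, -1.52×10⁶) N/C.
E + v×B = (-1.03×10⁶, 0, -1.52×10⁶) N/C.
F = q(E + v×B) = (1.602×10⁻¹⁹ C)·(-1.03×10⁶, 0, -1.52×10⁶) = (-1.66×10⁻¹³, 0, -2.43×10⁻¹³) N.
|a| = |F|/m = 2.941×10⁻¹³/6.98×10⁻²⁶ ≈ 4.21×10¹² m/s².

|a| ≈ 4.21×10¹² m/s²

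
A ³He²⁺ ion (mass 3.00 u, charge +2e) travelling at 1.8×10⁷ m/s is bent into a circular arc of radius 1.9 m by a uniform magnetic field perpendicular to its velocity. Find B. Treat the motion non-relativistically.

B ≈ 0.15 T

From |q|vB = mv²/r, B = mv/(|q|r).
B = (4.983×10⁻²⁷)(1.8×10⁷)/((3.204×10⁻¹⁹)(1.9)) ≈ 0.15 T.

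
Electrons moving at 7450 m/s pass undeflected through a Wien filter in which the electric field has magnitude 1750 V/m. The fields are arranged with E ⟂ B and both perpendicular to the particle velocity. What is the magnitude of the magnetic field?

Balance of forces in the selector: qE = qvB ⇒ B = E/v.
B = 1750/7450 = 0.235 T.

B = 0.235 T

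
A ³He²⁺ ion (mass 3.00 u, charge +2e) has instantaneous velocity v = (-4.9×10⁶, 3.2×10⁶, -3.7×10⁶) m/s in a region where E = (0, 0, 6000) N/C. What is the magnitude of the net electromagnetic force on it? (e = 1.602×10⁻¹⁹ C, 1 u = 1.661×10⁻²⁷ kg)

Only an electric field acts, so F = qE = (3.204×10⁻¹⁹ C)·(0, 0, 6000) = (0, 0, 1.92×10⁻¹⁵) N.
|F| = 1.92×10⁻¹⁵ N.

|F| ≈ 1.92×10⁻¹⁵ N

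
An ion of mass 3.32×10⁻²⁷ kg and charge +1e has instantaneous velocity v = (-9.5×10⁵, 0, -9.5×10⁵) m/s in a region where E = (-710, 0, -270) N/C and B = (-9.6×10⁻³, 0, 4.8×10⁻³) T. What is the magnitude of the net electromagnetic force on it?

|F| ≈ 2.19×10⁻¹⁵ N

v×B = (0, 1.37×10⁴, 0) N/C.
E + v×B = (-710, 1.37×10⁴, -270) N/C.
F = q(E + v×B) = (1.602×10⁻¹⁹ C)·(-710, 1.37×10⁴, -270) = (-1.14×10⁻¹⁶, 2.19×10⁻¹⁵, -4.33×10⁻¹⁷) N.
|F| = 2.19×10⁻¹⁵ N.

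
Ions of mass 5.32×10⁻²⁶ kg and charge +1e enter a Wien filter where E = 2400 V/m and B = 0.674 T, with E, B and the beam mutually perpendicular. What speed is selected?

Straight-line motion ⇒ electric and magnetic forces cancel, so E = vB.
v = E/B = 2400/0.674 = 3560 m/s.
The result is independent of the particle's charge and mass.

v = 3560 m/s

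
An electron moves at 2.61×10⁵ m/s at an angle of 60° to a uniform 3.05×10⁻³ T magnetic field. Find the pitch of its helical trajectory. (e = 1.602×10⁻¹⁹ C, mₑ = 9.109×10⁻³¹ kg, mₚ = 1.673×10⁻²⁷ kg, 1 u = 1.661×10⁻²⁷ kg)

v∥ = v cosθ = 2.61×10⁵·cos60° ≈ 1.305×10⁵ m/s.
T = 2πm/(|q|B) = 2π(9.109×10⁻³¹)/((1.602×10⁻¹⁹)(3.05×10⁻³)) ≈ 1.171×10⁻⁸ s.
pitch = v∥ T = (1.305×10⁵)(1.171×10⁻⁸) ≈ 1.53×10⁻³ m.

p ≈ 1.53×10⁻³ m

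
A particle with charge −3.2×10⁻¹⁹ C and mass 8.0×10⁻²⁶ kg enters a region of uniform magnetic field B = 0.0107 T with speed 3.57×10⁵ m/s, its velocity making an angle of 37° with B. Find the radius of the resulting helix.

r ≈ 5.02 m

v⊥ = v sinθ = 3.57×10⁵·sin37° ≈ 2.148×10⁵ m/s.
r = m v⊥/(|q|B) = (8.0×10⁻²⁶)(2.148×10⁵)/((3.2×10⁻¹⁹)(0.0107)) ≈ 5.02 m.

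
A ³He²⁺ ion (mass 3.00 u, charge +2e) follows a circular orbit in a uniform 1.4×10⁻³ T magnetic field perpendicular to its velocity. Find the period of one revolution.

T ≈ 7.0×10⁻⁵ s

The cyclotron period depends only on m, q, B: T = 2πm/(|q|B).
T = 2π(4.983×10⁻²⁷)/((3.204×10⁻¹⁹)(1.4×10⁻³)) ≈ 7.0×10⁻⁵ s.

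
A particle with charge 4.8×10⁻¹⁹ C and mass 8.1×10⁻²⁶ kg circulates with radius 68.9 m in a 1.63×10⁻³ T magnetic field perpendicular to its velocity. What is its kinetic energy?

v = |q|Br/m, then KE = ½mv² = (qBr)²/(2m).
v = (4.8×10⁻¹⁹)(1.63×10⁻³)(68.9)/8.1×10⁻²⁶ ≈ 6.655×10⁵ m/s.
KE = ½(8.1×10⁻²⁶)(6.655×10⁵)² ≈ 1.79×10⁻¹⁴ J.

KE ≈ 1.79×10⁻¹⁴ J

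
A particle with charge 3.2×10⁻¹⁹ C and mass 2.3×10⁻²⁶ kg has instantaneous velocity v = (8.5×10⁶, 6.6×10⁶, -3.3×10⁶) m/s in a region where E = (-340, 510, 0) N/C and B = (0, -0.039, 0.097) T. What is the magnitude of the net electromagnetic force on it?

v×B = (5.12×10⁵, -8.24×10⁵, -3.32×10⁵) N/C.
E + v×B = (5.11×10⁵, -8.24×10⁵, -3.32×10⁵) N/C.
F = q(E + v×B) = (3.2×10⁻¹⁹ C)·(5.11×10⁵, -8.24×10⁵, -3.32×10⁵) = (1.64×10⁻¹³, -2.64×10⁻¹³, -1.06×10⁻¹³) N.
|F| = 3.28×10⁻¹³ N.

|F| ≈ 3.28×10⁻¹³ N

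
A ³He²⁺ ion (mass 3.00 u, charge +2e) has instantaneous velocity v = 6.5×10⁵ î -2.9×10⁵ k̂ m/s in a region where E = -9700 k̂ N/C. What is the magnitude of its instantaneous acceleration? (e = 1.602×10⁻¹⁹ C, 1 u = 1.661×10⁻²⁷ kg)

|a| ≈ 6.24×10¹¹ m/s²

Only an electric field acts, so F = qE = (3.204×10⁻¹⁹ C)·(0, 0, -9700) = (0, 0, -3.11×10⁻¹⁵) N.
|a| = |F|/m = 3.108×10⁻¹⁵/4.983×10⁻²⁷ ≈ 6.24×10¹¹ m/s².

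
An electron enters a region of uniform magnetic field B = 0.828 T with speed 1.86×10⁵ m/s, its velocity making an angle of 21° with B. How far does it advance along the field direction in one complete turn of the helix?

v∥ = v cosθ = 1.86×10⁵·cos21° ≈ 1.736×10⁵ m/s.
T = 2πm/(|q|B) = 2π(9.109×10⁻³¹)/((1.602×10⁻¹⁹)(0.828)) ≈ 4.315×10⁻¹¹ s.
pitch = v∥ T = (1.736×10⁵)(4.315×10⁻¹¹) ≈ 7.49×10⁻⁶ m.

p ≈ 7.49×10⁻⁶ m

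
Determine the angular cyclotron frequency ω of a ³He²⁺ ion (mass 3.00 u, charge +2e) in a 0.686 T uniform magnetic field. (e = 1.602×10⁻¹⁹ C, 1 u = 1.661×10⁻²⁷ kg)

ω ≈ 4.41×10⁷ rad/s

ω = |q|B/m.
ω = (3.204×10⁻¹⁹)(0.686)/4.983×10⁻²⁷ ≈ 4.41×10⁷ rad/s.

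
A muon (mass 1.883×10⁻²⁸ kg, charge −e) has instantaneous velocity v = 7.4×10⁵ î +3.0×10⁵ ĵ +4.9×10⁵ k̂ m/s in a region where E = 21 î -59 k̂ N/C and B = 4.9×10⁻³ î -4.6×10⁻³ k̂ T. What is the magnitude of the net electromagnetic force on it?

v×B = (-1380, 5800, -1470) N/C.
E + v×B = (-1360, 5800, -1530) N/C.
F = q(E + v×B) = (−1.602×10⁻¹⁹ C)·(-1360, 5800, -1530) = (2.18×10⁻¹⁶, -9.30×10⁻¹⁶, 2.45×10⁻¹⁶) N.
|F| = 9.86×10⁻¹⁶ N.

|F| ≈ 9.86×10⁻¹⁶ N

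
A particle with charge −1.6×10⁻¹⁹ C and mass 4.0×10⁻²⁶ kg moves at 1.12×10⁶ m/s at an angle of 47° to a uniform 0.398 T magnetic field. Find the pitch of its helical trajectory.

v∥ = v cosθ = 1.12×10⁶·cos47° ≈ 7.638×10⁵ m/s.
T = 2πm/(|q|B) = 2π(4.0×10⁻²⁶)/((1.6×10⁻¹⁹)(0.398)) ≈ 3.947×10⁻⁶ s.
pitch = v∥ T = (7.638×10⁵)(3.947×10⁻⁶) ≈ 3.01 m.

p ≈ 3.01 m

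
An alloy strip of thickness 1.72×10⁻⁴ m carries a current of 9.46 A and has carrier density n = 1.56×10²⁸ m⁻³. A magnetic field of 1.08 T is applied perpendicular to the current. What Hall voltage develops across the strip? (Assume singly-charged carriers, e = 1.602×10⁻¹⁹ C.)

V_H = IB/(n e t).
V_H = (9.46)(1.08)/((1.56×10²⁸)(1.602×10⁻¹⁹)(1.72×10⁻⁴)) ≈ 2.38×10⁻⁵ V.

V_H ≈ 2.38×10⁻⁵ V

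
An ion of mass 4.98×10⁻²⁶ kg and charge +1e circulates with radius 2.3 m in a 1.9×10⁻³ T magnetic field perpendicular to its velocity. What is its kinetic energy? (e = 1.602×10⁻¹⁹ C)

v = |q|Br/m, then KE = ½mv² = (qBr)²/(2m).
v = (1.602×10⁻¹⁹)(1.9×10⁻³)(2.3)/4.98×10⁻²⁶ ≈ 1.406×10⁴ m/s.
KE = ½(4.98×10⁻²⁶)(1.406×10⁴)² ≈ 4.9×10⁻¹⁸ J = 31 eV.

KE ≈ 31 eV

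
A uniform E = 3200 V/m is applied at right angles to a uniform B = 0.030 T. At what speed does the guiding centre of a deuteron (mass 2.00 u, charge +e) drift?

v_d ≈ 1.1×10⁵ m/s

The E×B drift speed is v_d = E/B.
v_d = 3200/0.030 = 1.1×10⁵ m/s.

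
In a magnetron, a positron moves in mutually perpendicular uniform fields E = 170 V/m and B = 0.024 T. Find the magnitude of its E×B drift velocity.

The E×B drift speed is v_d = E/B.
v_d = 170/0.024 = 7100 m/s.

v_d ≈ 7100 m/s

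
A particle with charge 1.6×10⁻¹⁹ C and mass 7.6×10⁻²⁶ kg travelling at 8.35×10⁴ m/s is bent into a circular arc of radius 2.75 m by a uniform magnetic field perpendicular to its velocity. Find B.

From |q|vB = mv²/r, B = mv/(|q|r).
B = (7.6×10⁻²⁶)(8.35×10⁴)/((1.6×10⁻¹⁹)(2.75)) ≈ 0.0144 T.

B ≈ 0.0144 T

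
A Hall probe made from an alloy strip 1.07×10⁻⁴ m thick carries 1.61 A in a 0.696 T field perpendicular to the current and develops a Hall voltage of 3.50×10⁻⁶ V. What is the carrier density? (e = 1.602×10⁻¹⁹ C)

n ≈ 1.87×10²⁸ m⁻³

From V_H = IB/(n e t), n = IB/(V_H e t).
n = (1.61)(0.696)/((3.50×10⁻⁶)(1.602×10⁻¹⁹)(1.07×10⁻⁴)) ≈ 1.87×10²⁸ m⁻³.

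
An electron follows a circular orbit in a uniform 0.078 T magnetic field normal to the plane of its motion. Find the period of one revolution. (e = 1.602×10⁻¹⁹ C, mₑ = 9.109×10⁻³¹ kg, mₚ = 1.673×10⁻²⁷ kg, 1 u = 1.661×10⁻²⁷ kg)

The cyclotron period depends only on m, q, B: T = 2πm/(|q|B).
T = 2π(9.109×10⁻³¹)/((1.602×10⁻¹⁹)(0.078)) ≈ 4.6×10⁻¹⁰ s.

T ≈ 4.6×10⁻¹⁰ s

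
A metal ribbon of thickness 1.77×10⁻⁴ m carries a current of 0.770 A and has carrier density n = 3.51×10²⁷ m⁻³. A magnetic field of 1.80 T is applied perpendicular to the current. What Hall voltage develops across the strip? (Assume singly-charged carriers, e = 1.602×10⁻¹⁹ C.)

V_H ≈ 1.39×10⁻⁵ V

V_H = IB/(n e t).
V_H = (0.770)(1.80)/((3.51×10²⁷)(1.602×10⁻¹⁹)(1.77×10⁻⁴)) ≈ 1.39×10⁻⁵ V.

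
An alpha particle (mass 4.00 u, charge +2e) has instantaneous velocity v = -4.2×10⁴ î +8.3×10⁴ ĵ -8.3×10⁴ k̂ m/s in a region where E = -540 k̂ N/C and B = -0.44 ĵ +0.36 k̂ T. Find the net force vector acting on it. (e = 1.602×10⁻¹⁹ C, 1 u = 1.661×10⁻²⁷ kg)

v×B = (-6640, 1.51×10⁴, 1.85×10⁴) N/C.
E + v×B = (-6640, 1.51×10⁴, 1.79×10⁴) N/C.
F = q(E + v×B) = (3.204×10⁻¹⁹ C)·(-6640, 1.51×10⁴, 1.79×10⁴) = (-2.13×10⁻¹⁵, 4.84×10⁻¹⁵, 5.75×10⁻¹⁵) N.

F ≈ (-2.13×10⁻¹⁵, 4.84×10⁻¹⁵, 5.75×10⁻¹⁵) N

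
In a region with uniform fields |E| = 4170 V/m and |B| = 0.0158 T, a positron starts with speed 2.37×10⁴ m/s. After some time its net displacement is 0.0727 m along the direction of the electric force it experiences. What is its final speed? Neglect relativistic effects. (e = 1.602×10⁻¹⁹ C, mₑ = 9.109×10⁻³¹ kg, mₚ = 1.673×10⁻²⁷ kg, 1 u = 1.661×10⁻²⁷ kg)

v_f ≈ 1.03×10⁷ m/s

B does no work; ΔKE = |q|E d.
½mv_f² = ½mv₀² + |q|Ed = ½(9.109×10⁻³¹)(2.37×10⁴)² + (1.602×10⁻¹⁹)(4170)(0.0727) ≈ 2.558×10⁻²² J + 4.857×10⁻¹⁷ J ≈ 4.857×10⁻¹⁷ J.
v_f = √(2·4.857×10⁻¹⁷/9.109×10⁻³¹) ≈ 1.03×10⁷ m/s.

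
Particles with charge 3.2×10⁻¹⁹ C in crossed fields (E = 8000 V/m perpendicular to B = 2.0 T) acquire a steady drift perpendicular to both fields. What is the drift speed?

The E×B drift speed is v_d = E/B.
v_d = 8000/2.0 = 4000 m/s.

v_d ≈ 4000 m/s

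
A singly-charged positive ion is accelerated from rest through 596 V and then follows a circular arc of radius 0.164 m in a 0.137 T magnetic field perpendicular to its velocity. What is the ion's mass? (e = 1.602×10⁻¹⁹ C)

m ≈ 6.78×10⁻²⁶ kg

Combine |q|V = ½mv² and r = mv/(|q|B): eliminate v to get m = qB²r²/(2V).
m = (1.602×10⁻¹⁹)(0.137)²(0.164)²/(2·596) ≈ 6.78×10⁻²⁶ kg.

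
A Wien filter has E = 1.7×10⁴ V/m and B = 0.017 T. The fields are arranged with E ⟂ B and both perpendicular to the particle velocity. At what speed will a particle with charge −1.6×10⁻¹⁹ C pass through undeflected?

Zero net Lorentz force requires |qE| = |q v×B|, i.e. E = vB.
v = E/B = 1.7×10⁴/0.017 = 1.0×10⁶ m/s.

v = 1.0×10⁶ m/s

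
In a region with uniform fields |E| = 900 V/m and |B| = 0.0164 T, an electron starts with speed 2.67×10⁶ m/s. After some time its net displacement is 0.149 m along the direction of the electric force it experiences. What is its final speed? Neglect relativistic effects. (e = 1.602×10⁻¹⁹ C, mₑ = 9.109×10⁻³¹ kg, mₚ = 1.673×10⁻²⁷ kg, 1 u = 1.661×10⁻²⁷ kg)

B does no work; ΔKE = |q|E d.
½mv_f² = ½mv₀² + |q|Ed = ½(9.109×10⁻³¹)(2.67×10⁶)² + (1.602×10⁻¹⁹)(900)(0.149) ≈ 3.247×10⁻¹⁸ J + 2.148×10⁻¹⁷ J ≈ 2.473×10⁻¹⁷ J.
v_f = √(2·2.473×10⁻¹⁷/9.109×10⁻³¹) ≈ 7.37×10⁶ m/s.

v_f ≈ 7.37×10⁶ m/s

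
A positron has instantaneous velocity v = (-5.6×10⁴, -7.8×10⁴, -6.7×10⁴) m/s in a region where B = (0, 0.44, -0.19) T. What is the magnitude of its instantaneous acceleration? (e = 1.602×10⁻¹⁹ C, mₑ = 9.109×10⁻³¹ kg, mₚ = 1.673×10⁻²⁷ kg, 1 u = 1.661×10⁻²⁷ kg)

v×B = (4.43×10⁴, -1.06×10⁴, -2.46×10⁴) N/C.
F = q v×B = (1.602×10⁻¹⁹ C)·(4.43×10⁴, -1.06×10⁴, -2.46×10⁴) = (7.10×10⁻¹⁵, -1.70×10⁻¹⁵, -3.95×10⁻¹⁵) N.
|a| = |F|/m = 8.298×10⁻¹⁵/9.109×10⁻³¹ ≈ 9.11×10¹⁵ m/s².

|a| ≈ 9.11×10¹⁵ m/s²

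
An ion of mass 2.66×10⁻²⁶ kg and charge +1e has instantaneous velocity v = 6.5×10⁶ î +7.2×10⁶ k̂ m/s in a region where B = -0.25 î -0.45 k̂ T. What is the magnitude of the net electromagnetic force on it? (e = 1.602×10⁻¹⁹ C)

|F| ≈ 1.80×10⁻¹³ N

v×B = (0, 1.12×10⁶, 0) N/C.
F = q v×B = (1.602×10⁻¹⁹ C)·(0, 1.12×10⁶, 0) = (0, 1.80×10⁻¹³, 0) N.
|F| = 1.80×10⁻¹³ N.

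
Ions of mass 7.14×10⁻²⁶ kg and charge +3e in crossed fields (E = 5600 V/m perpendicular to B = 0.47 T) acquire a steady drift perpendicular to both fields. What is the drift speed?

v_d ≈ 1.2×10⁴ m/s

The E×B drift speed is v_d = E/B.
v_d = 5600/0.47 = 1.2×10⁴ m/s.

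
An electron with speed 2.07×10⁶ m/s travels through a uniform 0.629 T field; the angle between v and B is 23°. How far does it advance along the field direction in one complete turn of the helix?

v∥ = v cosθ = 2.07×10⁶·cos23° ≈ 1.905×10⁶ m/s.
T = 2πm/(|q|B) = 2π(9.109×10⁻³¹)/((1.602×10⁻¹⁹)(0.629)) ≈ 5.680×10⁻¹¹ s.
pitch = v∥ T = (1.905×10⁶)(5.680×10⁻¹¹) ≈ 1.08×10⁻⁴ m.

p ≈ 1.08×10⁻⁴ m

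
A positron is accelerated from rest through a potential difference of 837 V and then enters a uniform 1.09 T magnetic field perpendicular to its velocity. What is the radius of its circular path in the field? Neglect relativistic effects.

r ≈ 8.95×10⁻⁵ m

Acceleration: |q|V = ½mv² ⇒ v = √(2|q|V/m) = √(2·1.602×10⁻¹⁹·837/9.109×10⁻³¹) ≈ 1.716×10⁷ m/s.
In the field: r = mv/(|q|B) = (9.109×10⁻³¹)(1.716×10⁷)/((1.602×10⁻¹⁹)(1.09)) ≈ 8.95×10⁻⁵ m.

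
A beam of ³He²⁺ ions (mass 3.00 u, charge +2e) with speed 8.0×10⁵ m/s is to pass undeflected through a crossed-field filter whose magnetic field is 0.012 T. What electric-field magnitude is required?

For straight-line motion qE = qvB, so E = vB.
E = 8.0×10⁵ × 0.012 = 9600 V/m.

E = 9600 V/m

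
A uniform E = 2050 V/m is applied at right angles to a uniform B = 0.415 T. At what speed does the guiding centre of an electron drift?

v_d ≈ 4940 m/s

The E×B drift speed is v_d = E/B.
v_d = 2050/0.415 = 4940 m/s.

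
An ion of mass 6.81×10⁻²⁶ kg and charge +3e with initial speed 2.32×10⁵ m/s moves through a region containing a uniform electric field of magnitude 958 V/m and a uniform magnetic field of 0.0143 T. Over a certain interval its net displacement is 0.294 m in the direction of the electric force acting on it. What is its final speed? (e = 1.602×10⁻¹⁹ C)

B does no work; ΔKE = |q|E d.
½mv_f² = ½mv₀² + |q|Ed = ½(6.81×10⁻²⁶)(2.32×10⁵)² + (4.806×10⁻¹⁹)(958)(0.294) ≈ 1.833×10⁻¹⁵ J + 1.354×10⁻¹⁶ J ≈ 1.968×10⁻¹⁵ J.
v_f = √(2·1.968×10⁻¹⁵/6.81×10⁻²⁶) ≈ 2.40×10⁵ m/s.

v_f ≈ 2.40×10⁵ m/s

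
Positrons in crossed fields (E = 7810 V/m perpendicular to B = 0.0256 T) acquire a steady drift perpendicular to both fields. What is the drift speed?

The E×B drift speed is v_d = E/B.
v_d = 7810/0.0256 = 3.05×10⁵ m/s.

v_d ≈ 3.05×10⁵ m/s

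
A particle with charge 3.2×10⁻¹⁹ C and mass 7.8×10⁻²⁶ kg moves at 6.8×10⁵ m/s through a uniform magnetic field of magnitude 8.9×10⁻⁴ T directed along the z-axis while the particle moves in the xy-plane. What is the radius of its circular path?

r ≈ 190 m

The magnetic force provides the centripetal force: |q|vB = mv²/r.
r = mv/(|q|B) = (7.8×10⁻²⁶)(6.8×10⁵)/((3.2×10⁻¹⁹)(8.9×10⁻⁴)) ≈ 190 m.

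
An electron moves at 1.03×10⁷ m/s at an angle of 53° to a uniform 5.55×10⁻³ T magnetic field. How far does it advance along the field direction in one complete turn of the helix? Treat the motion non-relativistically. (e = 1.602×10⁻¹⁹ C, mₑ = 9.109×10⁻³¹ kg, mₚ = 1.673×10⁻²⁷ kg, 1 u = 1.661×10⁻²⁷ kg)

p ≈ 0.0399 m

v∥ = v cosθ = 1.03×10⁷·cos53° ≈ 6.199×10⁶ m/s.
T = 2πm/(|q|B) = 2π(9.109×10⁻³¹)/((1.602×10⁻¹⁹)(5.55×10⁻³)) ≈ 6.437×10⁻⁹ s.
pitch = v∥ T = (6.199×10⁶)(6.437×10⁻⁹) ≈ 0.0399 m.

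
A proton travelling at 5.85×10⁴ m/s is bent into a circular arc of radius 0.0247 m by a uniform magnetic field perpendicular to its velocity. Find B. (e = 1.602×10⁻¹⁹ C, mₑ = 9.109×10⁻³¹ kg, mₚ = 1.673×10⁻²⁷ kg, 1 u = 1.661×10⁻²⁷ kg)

B ≈ 0.0247 T

From |q|vB = mv²/r, B = mv/(|q|r).
B = (1.673×10⁻²⁷)(5.85×10⁴)/((1.602×10⁻¹⁹)(0.0247)) ≈ 0.0247 T.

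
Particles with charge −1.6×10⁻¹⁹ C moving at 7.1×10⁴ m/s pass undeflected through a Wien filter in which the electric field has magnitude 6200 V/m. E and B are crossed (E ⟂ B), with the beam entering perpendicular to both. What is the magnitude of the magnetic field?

Balance of forces in the selector: qE = qvB ⇒ B = E/v.
B = 6200/7.1×10⁴ = 0.087 T.

B = 0.087 T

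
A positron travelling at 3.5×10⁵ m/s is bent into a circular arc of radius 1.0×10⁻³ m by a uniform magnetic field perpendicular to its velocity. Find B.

B ≈ 2.0×10⁻³ T

From |q|vB = mv²/r, B = mv/(|q|r).
B = (9.109×10⁻³¹)(3.5×10⁵)/((1.602×10⁻¹⁹)(1.0×10⁻³)) ≈ 2.0×10⁻³ T.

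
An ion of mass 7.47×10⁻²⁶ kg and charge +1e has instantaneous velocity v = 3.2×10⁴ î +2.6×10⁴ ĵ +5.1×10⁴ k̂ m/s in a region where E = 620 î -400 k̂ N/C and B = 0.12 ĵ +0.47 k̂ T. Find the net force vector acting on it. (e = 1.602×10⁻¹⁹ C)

v×B = (6100, -1.50×10⁴, 3840) N/C.
E + v×B = (6720, -1.50×10⁴, 3440) N/C.
F = q(E + v×B) = (1.602×10⁻¹⁹ C)·(6720, -1.50×10⁴, 3440) = (1.08×10⁻¹⁵, -2.41×10⁻¹⁵, 5.51×10⁻¹⁶) N.

F ≈ (1.08×10⁻¹⁵, -2.41×10⁻¹⁵, 5.51×10⁻¹⁶) N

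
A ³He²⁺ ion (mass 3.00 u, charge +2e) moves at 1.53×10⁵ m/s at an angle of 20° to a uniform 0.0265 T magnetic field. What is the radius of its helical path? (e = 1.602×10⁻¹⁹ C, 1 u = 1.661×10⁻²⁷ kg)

r ≈ 0.0307 m

v⊥ = v sinθ = 1.53×10⁵·sin20° ≈ 5.233×10⁴ m/s.
r = m v⊥/(|q|B) = (4.983×10⁻²⁷)(5.233×10⁴)/((3.204×10⁻¹⁹)(0.0265)) ≈ 0.0307 m.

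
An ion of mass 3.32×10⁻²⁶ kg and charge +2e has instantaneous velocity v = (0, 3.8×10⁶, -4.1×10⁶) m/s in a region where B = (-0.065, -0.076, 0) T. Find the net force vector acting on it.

F ≈ (-9.98×10⁻¹⁴, 8.54×10⁻¹⁴, 7.91×10⁻¹⁴) N

v×B = (-3.12×10⁵, 2.66×10⁵, 2.47×10⁵) N/C.
F = q v×B = (3.204×10⁻¹⁹ C)·(-3.12×10⁵, 2.66×10⁵, 2.47×10⁵) = (-9.98×10⁻¹⁴, 8.54×10⁻¹⁴, 7.91×10⁻¹⁴) N.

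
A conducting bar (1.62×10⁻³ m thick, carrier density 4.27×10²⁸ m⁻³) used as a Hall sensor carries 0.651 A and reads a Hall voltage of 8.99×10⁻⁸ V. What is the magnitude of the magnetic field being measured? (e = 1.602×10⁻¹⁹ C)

B ≈ 1.53 T

From V_H = IB/(n e t), B = V_H n e t / I.
B = (8.99×10⁻⁸)(4.27×10²⁸)(1.602×10⁻¹⁹)(1.62×10⁻³)/0.651 ≈ 1.53 T.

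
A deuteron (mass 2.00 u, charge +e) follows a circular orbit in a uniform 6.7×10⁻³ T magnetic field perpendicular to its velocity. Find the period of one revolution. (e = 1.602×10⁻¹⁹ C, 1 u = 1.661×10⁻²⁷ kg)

The cyclotron period depends only on m, q, B: T = 2πm/(|q|B).
T = 2π(3.322×10⁻²⁷)/((1.602×10⁻¹⁹)(6.7×10⁻³)) ≈ 1.9×10⁻⁵ s.

T ≈ 1.9×10⁻⁵ s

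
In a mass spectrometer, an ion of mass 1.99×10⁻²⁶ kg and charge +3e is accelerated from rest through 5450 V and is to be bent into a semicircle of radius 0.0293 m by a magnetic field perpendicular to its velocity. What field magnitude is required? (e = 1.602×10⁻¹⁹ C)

B ≈ 0.725 T

v = √(2|q|V/m) = √(2·4.806×10⁻¹⁹·5450/1.99×10⁻²⁶) ≈ 5.131×10⁵ m/s.
B = mv/(|q|r) = (1.99×10⁻²⁶)(5.131×10⁵)/((4.806×10⁻¹⁹)(0.0293)) ≈ 0.725 T.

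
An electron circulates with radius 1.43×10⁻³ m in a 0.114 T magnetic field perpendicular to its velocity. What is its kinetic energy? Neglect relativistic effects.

KE ≈ 3.74×10⁻¹⁶ J

v = |q|Br/m, then KE = ½mv² = (qBr)²/(2m).
v = (1.602×10⁻¹⁹)(0.114)(1.43×10⁻³)/9.109×10⁻³¹ ≈ 2.867×10⁷ m/s.
KE = ½(9.109×10⁻³¹)(2.867×10⁷)² ≈ 3.74×10⁻¹⁶ J.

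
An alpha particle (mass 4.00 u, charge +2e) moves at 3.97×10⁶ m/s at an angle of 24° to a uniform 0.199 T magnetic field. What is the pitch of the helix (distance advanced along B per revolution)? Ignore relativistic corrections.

p ≈ 2.37 m

v∥ = v cosθ = 3.97×10⁶·cos24° ≈ 3.627×10⁶ m/s.
T = 2πm/(|q|B) = 2π(6.644×10⁻²⁷)/((3.204×10⁻¹⁹)(0.199)) ≈ 6.547×10⁻⁷ s.
pitch = v∥ T = (3.627×10⁶)(6.547×10⁻⁷) ≈ 2.37 m.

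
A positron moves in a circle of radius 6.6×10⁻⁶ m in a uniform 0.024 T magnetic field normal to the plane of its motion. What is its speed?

v ≈ 2.8×10⁴ m/s

From |q|vB = mv²/r, v = |q|Br/m.
v = (1.602×10⁻¹⁹)(0.024)(6.6×10⁻⁶)/9.109×10⁻³¹ ≈ 2.8×10⁴ m/s.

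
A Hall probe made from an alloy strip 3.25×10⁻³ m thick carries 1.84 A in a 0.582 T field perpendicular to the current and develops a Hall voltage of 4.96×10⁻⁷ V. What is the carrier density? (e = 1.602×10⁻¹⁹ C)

From V_H = IB/(n e t), n = IB/(V_H e t).
n = (1.84)(0.582)/((4.96×10⁻⁷)(1.602×10⁻¹⁹)(3.25×10⁻³)) ≈ 4.15×10²⁷ m⁻³.

n ≈ 4.15×10²⁷ m⁻³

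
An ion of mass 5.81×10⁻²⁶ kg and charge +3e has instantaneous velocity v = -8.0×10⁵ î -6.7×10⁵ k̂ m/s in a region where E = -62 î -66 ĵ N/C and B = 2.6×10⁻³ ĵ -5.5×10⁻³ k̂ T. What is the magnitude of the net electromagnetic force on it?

v×B = (1740, -4400, -2080) N/C.
E + v×B = (1680, -4470, -2080) N/C.
F = q(E + v×B) = (4.806×10⁻¹⁹ C)·(1680, -4470, -2080) = (8.07×10⁻¹⁶, -2.15×10⁻¹⁵, -1.00×10⁻¹⁵) N.
|F| = 2.50×10⁻¹⁵ N.

|F| ≈ 2.50×10⁻¹⁵ N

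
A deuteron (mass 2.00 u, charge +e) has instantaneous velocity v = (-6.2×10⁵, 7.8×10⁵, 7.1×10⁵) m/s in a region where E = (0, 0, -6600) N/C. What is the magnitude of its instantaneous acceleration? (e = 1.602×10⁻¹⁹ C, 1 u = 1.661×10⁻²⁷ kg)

|a| ≈ 3.18×10¹¹ m/s²

Only an electric field acts, so F = qE = (1.602×10⁻¹⁹ C)·(0, 0, -6600) = (0, 0, -1.06×10⁻¹⁵) N.
|a| = |F|/m = 1.057×10⁻¹⁵/3.322×10⁻²⁷ ≈ 3.18×10¹¹ m/s².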